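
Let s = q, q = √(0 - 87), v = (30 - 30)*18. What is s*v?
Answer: 0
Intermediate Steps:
v = 0 (v = 0*18 = 0)
q = I*√87 (q = √(-87) = I*√87 ≈ 9.3274*I)
s = I*√87 ≈ 9.3274*I
s*v = (I*√87)*0 = 0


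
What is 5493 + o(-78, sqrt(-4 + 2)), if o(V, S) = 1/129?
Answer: 708598/129 ≈ 5493.0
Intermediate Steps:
o(V, S) = 1/129
5493 + o(-78, sqrt(-4 + 2)) = 5493 + 1/129 = 708598/129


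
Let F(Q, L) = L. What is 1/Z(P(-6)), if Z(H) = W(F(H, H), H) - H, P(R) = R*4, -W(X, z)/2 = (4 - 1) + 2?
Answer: 1/14 ≈ 0.071429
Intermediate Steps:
W(X, z) = -10 (W(X, z) = -2*((4 - 1) + 2) = -2*(3 + 2) = -2*5 = -10)
P(R) = 4*R
Z(H) = -10 - H
1/Z(P(-6)) = 1/(-10 - 4*(-6)) = 1/(-10 - 1*(-24)) = 1/(-10 + 24) = 1/14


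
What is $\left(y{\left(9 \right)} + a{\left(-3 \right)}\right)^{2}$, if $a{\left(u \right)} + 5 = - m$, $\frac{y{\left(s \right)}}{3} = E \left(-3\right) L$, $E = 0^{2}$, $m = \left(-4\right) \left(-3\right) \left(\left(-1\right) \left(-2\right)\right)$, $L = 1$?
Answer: $841$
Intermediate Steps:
$m = 24$ ($m = 12 \cdot 2 = 24$)
$E = 0$
$y{\left(s \right)} = 0$ ($y{\left(s \right)} = 3 \cdot 0 \left(-3\right) 1 = 3 \cdot 0 \cdot 1 = 3 \cdot 0 = 0$)
$a{\left(u \right)} = -29$ ($a{\left(u \right)} = -5 - 24 = -29$)
$\left(y{\left(9 \right)} + a{\left(-3 \right)}\right)^{2} = \left(0 - 29\right)^{2} = \left(-29\right)^{2} = 841$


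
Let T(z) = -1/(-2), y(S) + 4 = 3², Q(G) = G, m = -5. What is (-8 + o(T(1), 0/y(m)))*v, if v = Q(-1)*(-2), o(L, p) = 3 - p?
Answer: -10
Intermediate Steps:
y(S) = 5 (y(S) = -4 + 3² = -4 + 9 = 5)
T(z) = ½ (T(z) = -1*(-½) = ½)
v = 2 (v = -1*(-2) = 2)
(-8 + o(T(1), 0/y(m)))*v = (-8 + (3 - 0/5))*2 = (-8 + (3 - 1*0))*2 = (-8 + (3 + 0))*2 = (-8 + 3)*2 = -5*2 = -10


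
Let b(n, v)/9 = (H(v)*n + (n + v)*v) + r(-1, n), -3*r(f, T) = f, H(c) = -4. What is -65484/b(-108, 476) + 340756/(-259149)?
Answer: -16833391448/12410904759 ≈ -1.3563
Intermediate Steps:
r(f, T) = -f/3
b(n, v) = 3 - 36*n + 9*v*(n + v) (b(n, v) = 9*((-4*n + (n + v)*v) - ⅓*(-1)) = 9*((-4*n + v*(n + v)) + ⅓) = 9*(⅓ - 4*n + v*(n + v)) = 3 - 36*n + 9*v*(n + v))
-65484/b(-108, 476) + 340756/(-259149) = -65484/(3 - 36*(-108) + 9*476² + 9*(-108)*476) + 340756/(-259149) = -65484/(3 + 3888 + 9*226576 - 462672) + 340756*(-1/259149) = -65484/(3 + 3888 + 2039184 - 462672) - 340756/259149 = -65484/1580403 - 340756/259149 = -65484*1/1580403 - 340756/259149 = -21828/526801 - 340756/259149 = -16833391448/12410904759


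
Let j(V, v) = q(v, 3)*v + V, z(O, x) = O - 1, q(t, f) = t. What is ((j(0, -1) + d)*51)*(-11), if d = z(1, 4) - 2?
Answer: 561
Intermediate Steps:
z(O, x) = -1 + O
j(V, v) = V + v**2 (j(V, v) = v*v + V = v**2 + V = V + v**2)
d = -2 (d = (-1 + 1) - 2 = 0 - 2 = -2)
((j(0, -1) + d)*51)*(-11) = (((0 + (-1)**2) - 2)*51)*(-11) = (((0 + 1) - 2)*51)*(-11) = ((1 - 2)*51)*(-11) = -1*51*(-11) = -51*(-11) = 561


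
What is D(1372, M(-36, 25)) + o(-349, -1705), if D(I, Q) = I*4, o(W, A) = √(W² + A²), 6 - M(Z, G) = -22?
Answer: 5488 + √3028826 ≈ 7228.4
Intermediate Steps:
M(Z, G) = 28 (M(Z, G) = 6 - 1*(-22) = 6 + 22 = 28)
o(W, A) = √(A² + W²)
D(I, Q) = 4*I
D(1372, M(-36, 25)) + o(-349, -1705) = 4*1372 + √((-1705)² + (-349)²) = 5488 + √(2907025 + 121801) = 5488 + √3028826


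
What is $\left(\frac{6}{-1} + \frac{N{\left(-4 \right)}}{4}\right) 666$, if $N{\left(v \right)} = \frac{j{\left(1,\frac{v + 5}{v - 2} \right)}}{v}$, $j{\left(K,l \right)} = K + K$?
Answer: $- \frac{16317}{4} \approx -4079.3$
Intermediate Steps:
$j{\left(K,l \right)} = 2 K$
$N{\left(v \right)} = \frac{2}{v}$ ($N{\left(v \right)} = \frac{2 \cdot 1}{v} = \frac{2}{v}$)
$\left(\frac{6}{-1} + \frac{N{\left(-4 \right)}}{4}\right) 666 = \left(\frac{6}{-1} + \frac{2 \frac{1}{-4}}{4}\right) 666 = \left(6 \left(-1\right) + 2 \left(- \frac{1}{4}\right) \frac{1}{4}\right) 666 = \left(-6 - \frac{1}{8}\right) 666 = \left(- \frac{49}{8}\right) 666 = - \frac{16317}{4}$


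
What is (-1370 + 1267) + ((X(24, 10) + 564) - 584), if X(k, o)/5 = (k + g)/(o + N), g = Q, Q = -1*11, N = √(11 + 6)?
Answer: -9559/83 - 65*√17/83 ≈ -118.40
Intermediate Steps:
N = √17 ≈ 4.1231
Q = -11
g = -11
X(k, o) = 5*(-11 + k)/(o + √17) (X(k, o) = 5*((k - 11)/(o + √17)) = 5*((-11 + k)/(o + √17)) = 5*(-11 + k)/(o + √17))
(-1370 + 1267) + ((X(24, 10) + 564) - 584) = (-1370 + 1267) + ((5*(-11 + 24)/(10 + √17) + 564) - 584) = -103 + ((5*13/(10 + √17) + 564) - 584) = -103 + ((65/(10 + √17) + 564) - 584) = -103 + ((564 + 65/(10 + √17)) - 584) = -103 + (-20 + 65/(10 + √17)) = -123 + 65/(10 + √17)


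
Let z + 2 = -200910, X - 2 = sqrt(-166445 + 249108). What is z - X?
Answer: -200914 - 7*sqrt(1687) ≈ -2.0120e+5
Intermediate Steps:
X = 2 + 7*sqrt(1687) (X = 2 + sqrt(-166445 + 249108) = 2 + sqrt(82663) = 2 + 7*sqrt(1687) ≈ 289.51)
z = -200912 (z = -2 - 200910 = -200912)
z - X = -200912 - (2 + 7*sqrt(1687)) = -200912 + (-2 - 7*sqrt(1687)) = -200914 - 7*sqrt(1687)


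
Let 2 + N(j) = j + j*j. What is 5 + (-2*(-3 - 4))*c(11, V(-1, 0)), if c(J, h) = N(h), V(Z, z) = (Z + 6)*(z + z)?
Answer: -23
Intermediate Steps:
N(j) = -2 + j + j² (N(j) = -2 + (j + j*j) = -2 + (j + j²) = -2 + j + j²)
V(Z, z) = 2*z*(6 + Z) (V(Z, z) = (6 + Z)*(2*z) = 2*z*(6 + Z))
c(J, h) = -2 + h + h²
5 + (-2*(-3 - 4))*c(11, V(-1, 0)) = 5 + (-2*(-3 - 4))*(-2 + 2*0*(6 - 1) + (2*0*(6 - 1))²) = 5 + (-2*(-7))*(-2 + 2*0*5 + (2*0*5)²) = 5 + 14*(-2 + 0 + 0²) = 5 + 14*(-2 + 0 + 0) = 5 + 14*(-2) = 5 - 28 = -23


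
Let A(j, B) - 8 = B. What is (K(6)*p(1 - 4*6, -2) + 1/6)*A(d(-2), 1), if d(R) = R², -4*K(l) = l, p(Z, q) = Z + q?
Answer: 339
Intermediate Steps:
K(l) = -l/4
A(j, B) = 8 + B
(K(6)*p(1 - 4*6, -2) + 1/6)*A(d(-2), 1) = ((-¼*6)*((1 - 4*6) - 2) + 1/6)*(8 + 1) = (-3*((1 - 24) - 2)/2 + ⅙)*9 = (-3*(-23 - 2)/2 + ⅙)*9 = (-3/2*(-25) + ⅙)*9 = (75/2 + ⅙)*9 = (113/3)*9 = 339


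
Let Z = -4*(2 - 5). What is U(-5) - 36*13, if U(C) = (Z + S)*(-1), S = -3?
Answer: -477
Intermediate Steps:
Z = 12 (Z = -4*(-3) = 12)
U(C) = -9 (U(C) = (12 - 3)*(-1) = 9*(-1) = -9)
U(-5) - 36*13 = -9 - 36*13 = -9 - 468 = -477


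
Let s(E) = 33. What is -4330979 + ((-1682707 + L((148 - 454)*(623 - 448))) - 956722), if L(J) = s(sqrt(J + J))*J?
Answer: -8737558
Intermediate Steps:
L(J) = 33*J
-4330979 + ((-1682707 + L((148 - 454)*(623 - 448))) - 956722) = -4330979 + ((-1682707 + 33*((148 - 454)*(623 - 448))) - 956722) = -4330979 + ((-1682707 + 33*(-306*175)) - 956722) = -4330979 + ((-1682707 + 33*(-53550)) - 956722) = -4330979 + ((-1682707 - 1767150) - 956722) = -4330979 + (-3449857 - 956722) = -4330979 - 4406579 = -8737558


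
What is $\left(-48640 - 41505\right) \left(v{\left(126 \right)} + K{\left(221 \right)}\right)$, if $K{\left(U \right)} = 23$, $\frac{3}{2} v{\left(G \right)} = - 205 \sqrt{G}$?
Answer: $-2073335 + 36959450 \sqrt{14} \approx 1.3622 \cdot 10^{8}$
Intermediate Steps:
$v{\left(G \right)} = - \frac{410 \sqrt{G}}{3}$ ($v{\left(G \right)} = \frac{2 \left(- 205 \sqrt{G}\right)}{3} = - \frac{410 \sqrt{G}}{3}$)
$\left(-48640 - 41505\right) \left(v{\left(126 \right)} + K{\left(221 \right)}\right) = \left(-48640 - 41505\right) \left(- \frac{410 \sqrt{126}}{3} + 23\right) = - 90145 \left(- \frac{410 \cdot 3 \sqrt{14}}{3} + 23\right) = - 90145 \left(- 410 \sqrt{14} + 23\right) = - 90145 \left(23 - 410 \sqrt{14}\right) = -2073335 + 36959450 \sqrt{14}$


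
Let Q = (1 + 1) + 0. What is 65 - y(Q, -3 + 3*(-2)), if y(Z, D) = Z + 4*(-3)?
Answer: 75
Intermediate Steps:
Q = 2 (Q = 2 + 0 = 2)
y(Z, D) = -12 + Z (y(Z, D) = Z - 12 = -12 + Z)
65 - y(Q, -3 + 3*(-2)) = 65 - (-12 + 2) = 65 - 1*(-10) = 65 + 10 = 75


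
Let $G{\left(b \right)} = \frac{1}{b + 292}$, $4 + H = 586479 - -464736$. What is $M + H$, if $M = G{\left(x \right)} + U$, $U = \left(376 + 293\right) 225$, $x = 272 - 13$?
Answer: $\frac{662156537}{551} \approx 1.2017 \cdot 10^{6}$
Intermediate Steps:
$x = 259$
$H = 1051211$ ($H = -4 + \left(586479 - -464736\right) = -4 + \left(586479 + 464736\right) = -4 + 1051215 = 1051211$)
$U = 150525$ ($U = 669 \cdot 225 = 150525$)
$G{\left(b \right)} = \frac{1}{292 + b}$
$M = \frac{82939276}{551}$ ($M = \frac{1}{292 + 259} + 150525 = \frac{1}{551} + 150525 = \frac{82939276}{551} \approx 1.5053 \cdot 10^{5}$)
$M + H = \frac{82939276}{551} + 1051211 = \frac{662156537}{551}$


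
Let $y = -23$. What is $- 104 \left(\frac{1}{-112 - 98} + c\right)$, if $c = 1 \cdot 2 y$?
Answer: $\frac{502372}{105} \approx 4784.5$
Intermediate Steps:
$c = -46$ ($c = 1 \cdot 2 \left(-23\right) = 2 \left(-23\right) = -46$)
$- 104 \left(\frac{1}{-112 - 98} + c\right) = - 104 \left(\frac{1}{-112 - 98} - 46\right) = - 104 \left(\frac{1}{-210} - 46\right) = - 104 \left(- \frac{1}{210} - 46\right) = \left(-104\right) \left(- \frac{9661}{210}\right) = \frac{502372}{105}$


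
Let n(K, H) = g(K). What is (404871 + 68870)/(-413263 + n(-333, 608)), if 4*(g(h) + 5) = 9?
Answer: -1894964/1653063 ≈ -1.1463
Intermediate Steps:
g(h) = -11/4 (g(h) = -5 + (¼)*9 = -5 + 9/4 = -11/4)
n(K, H) = -11/4
(404871 + 68870)/(-413263 + n(-333, 608)) = (404871 + 68870)/(-413263 - 11/4) = 473741/(-1653063/4) = 473741*(-4/1653063) = -1894964/1653063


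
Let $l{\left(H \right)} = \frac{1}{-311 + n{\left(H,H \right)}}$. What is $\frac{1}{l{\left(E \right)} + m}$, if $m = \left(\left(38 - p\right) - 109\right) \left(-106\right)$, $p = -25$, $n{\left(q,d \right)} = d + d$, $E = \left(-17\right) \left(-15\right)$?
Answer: $\frac{199}{970325} \approx 0.00020509$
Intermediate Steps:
$E = 255$
$n{\left(q,d \right)} = 2 d$
$l{\left(H \right)} = \frac{1}{-311 + 2 H}$
$m = 4876$ ($m = \left(\left(38 - -25\right) - 109\right) \left(-106\right) = \left(\left(38 + 25\right) - 109\right) \left(-106\right) = \left(63 - 109\right) \left(-106\right) = \left(-46\right) \left(-106\right) = 4876$)
$\frac{1}{l{\left(E \right)} + m} = \frac{1}{\frac{1}{-311 + 2 \cdot 255} + 4876} = \frac{1}{\frac{1}{-311 + 510} + 4876} = \frac{1}{\frac{1}{199} + 4876} = \frac{1}{\frac{970325}{199}} = \frac{199}{970325}$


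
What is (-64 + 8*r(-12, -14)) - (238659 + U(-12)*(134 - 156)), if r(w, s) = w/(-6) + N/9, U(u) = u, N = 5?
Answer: -2150699/9 ≈ -2.3897e+5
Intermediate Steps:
r(w, s) = 5/9 - w/6 (r(w, s) = w/(-6) + 5/9 = w*(-⅙) + 5*(⅑) = -w/6 + 5/9 = 5/9 - w/6)
(-64 + 8*r(-12, -14)) - (238659 + U(-12)*(134 - 156)) = (-64 + 8*(5/9 - ⅙*(-12))) - (238659 - 12*(134 - 156)) = (-64 + 8*(5/9 + 2)) - (238659 - 12*(-22)) = (-64 + 8*(23/9)) - (238659 + 264) = (-64 + 184/9) - 1*238923 = -392/9 - 238923 = -2150699/9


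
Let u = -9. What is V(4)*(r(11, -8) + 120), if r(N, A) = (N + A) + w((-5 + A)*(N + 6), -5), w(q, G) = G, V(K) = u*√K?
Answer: -2124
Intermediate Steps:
V(K) = -9*√K
r(N, A) = -5 + A + N (r(N, A) = (N + A) - 5 = (A + N) - 5 = -5 + A + N)
V(4)*(r(11, -8) + 120) = (-9*√4)*((-5 - 8 + 11) + 120) = (-9*2)*(-2 + 120) = -18*118 = -2124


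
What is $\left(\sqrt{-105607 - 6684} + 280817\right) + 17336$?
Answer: $298153 + i \sqrt{112291} \approx 2.9815 \cdot 10^{5} + 335.1 i$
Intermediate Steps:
$\left(\sqrt{-105607 - 6684} + 280817\right) + 17336 = \left(\sqrt{-112291} + 280817\right) + 17336 = \left(i \sqrt{112291} + 280817\right) + 17336 = \left(280817 + i \sqrt{112291}\right) + 17336 = 298153 + i \sqrt{112291}$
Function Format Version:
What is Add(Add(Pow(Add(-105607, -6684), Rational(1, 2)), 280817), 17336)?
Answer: Add(298153, Mul(I, Pow(112291, Rational(1, 2)))) ≈ Add(2.9815e+5, Mul(335.10, I))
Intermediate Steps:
Add(Add(Pow(Add(-105607, -6684), Rational(1, 2)), 280817), 17336) = Add(Add(Pow(-112291, Rational(1, 2)), 280817), 17336) = Add(Add(Mul(I, Pow(112291, Rational(1, 2))), 280817), 17336) = Add(Add(280817, Mul(I, Pow(112291, Rational(1, 2)))), 17336) = Add(298153, Mul(I, Pow(112291, Rational(1, 2))))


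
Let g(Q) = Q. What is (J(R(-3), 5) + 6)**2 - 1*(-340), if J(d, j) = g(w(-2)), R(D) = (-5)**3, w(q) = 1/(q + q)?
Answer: 5969/16 ≈ 373.06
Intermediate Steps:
w(q) = 1/(2*q)
R(D) = -125
J(d, j) = -1/4 (J(d, j) = (1/2)/(-2) = (1/2)*(-1/2) = -1/4)
(J(R(-3), 5) + 6)**2 - 1*(-340) = (-1/4 + 6)**2 - 1*(-340) = (23/4)**2 + 340 = 529/16 + 340 = 5969/16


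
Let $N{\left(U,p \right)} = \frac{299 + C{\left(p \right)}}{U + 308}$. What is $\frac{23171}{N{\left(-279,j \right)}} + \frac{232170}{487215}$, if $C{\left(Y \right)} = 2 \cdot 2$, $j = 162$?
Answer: $\frac{7276863371}{3280581} \approx 2218.2$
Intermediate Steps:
$C{\left(Y \right)} = 4$
$N{\left(U,p \right)} = \frac{303}{308 + U}$ ($N{\left(U,p \right)} = \frac{299 + 4}{U + 308} = \frac{303}{308 + U}$)
$\frac{23171}{N{\left(-279,j \right)}} + \frac{232170}{487215} = \frac{23171}{303 \frac{1}{308 - 279}} + \frac{232170}{487215} = \frac{23171}{303 \cdot \frac{1}{29}} + 232170 \cdot \frac{1}{487215} = \frac{23171}{303 \cdot \frac{1}{29}} + \frac{15478}{32481} = \frac{23171}{\frac{303}{29}} + \frac{15478}{32481} = 23171 \cdot \frac{29}{303} + \frac{15478}{32481} = \frac{671959}{303} + \frac{15478}{32481} = \frac{7276863371}{3280581}$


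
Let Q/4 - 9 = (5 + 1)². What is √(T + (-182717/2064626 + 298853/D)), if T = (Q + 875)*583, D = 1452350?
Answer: 2*√3456419741372352159582399713/149927978555 ≈ 784.26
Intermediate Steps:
Q = 180 (Q = 36 + 4*(5 + 1)² = 36 + 4*6² = 36 + 4*36 = 36 + 144 = 180)
T = 615065 (T = (180 + 875)*583 = 1055*583 = 615065)
√(T + (-182717/2064626 + 298853/D)) = √(615065 + (-182717/2064626 + 298853/1452350)) = √(615065 + 87912659757/749639892775) = √(461077348562315132/749639892775) = 2*√3456419741372352159582399713/149927978555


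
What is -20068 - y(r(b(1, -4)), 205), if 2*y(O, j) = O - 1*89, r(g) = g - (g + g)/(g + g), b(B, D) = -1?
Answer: -40045/2 ≈ -20023.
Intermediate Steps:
r(g) = -1 + g (r(g) = g - 2*g/(2*g) = g - 2*g*1/(2*g) = g - 1*1 = g - 1 = -1 + g)
y(O, j) = -89/2 + O/2 (y(O, j) = (O - 1*89)/2 = (O - 89)/2 = (-89 + O)/2 = -89/2 + O/2)
-20068 - y(r(b(1, -4)), 205) = -20068 - (-89/2 + (-1 - 1)/2) = -20068 - (-89/2 + (½)*(-2)) = -20068 - (-89/2 - 1) = -20068 - 1*(-91/2) = -20068 + 91/2 = -40045/2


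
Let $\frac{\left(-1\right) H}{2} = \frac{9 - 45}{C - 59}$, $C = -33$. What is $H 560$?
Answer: $- \frac{10080}{23} \approx -438.26$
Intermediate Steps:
$H = - \frac{18}{23}$ ($H = - 2 \frac{9 - 45}{-33 - 59} = - 2 \left(- \frac{36}{-92}\right) = - 2 \left(\left(-36\right) \left(- \frac{1}{92}\right)\right) = \left(-2\right) \frac{9}{23} = - \frac{18}{23} \approx -0.78261$)
$H 560 = \left(- \frac{18}{23}\right) 560 = - \frac{10080}{23}$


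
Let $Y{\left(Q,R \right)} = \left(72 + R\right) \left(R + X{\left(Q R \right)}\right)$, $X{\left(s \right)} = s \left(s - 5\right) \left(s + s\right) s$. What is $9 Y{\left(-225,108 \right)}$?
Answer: $1129950598217400174960$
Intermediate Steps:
$X{\left(s \right)} = 2 s^{3} \left(-5 + s\right)$ ($X{\left(s \right)} = s \left(-5 + s\right) 2 s s = s 2 s \left(-5 + s\right) s = 2 s^{2} \left(-5 + s\right) s = 2 s^{3} \left(-5 + s\right)$)
$Y{\left(Q,R \right)} = \left(72 + R\right) \left(R + 2 Q^{3} R^{3} \left(-5 + Q R\right)\right)$ ($Y{\left(Q,R \right)} = \left(72 + R\right) \left(R + 2 \left(Q R\right)^{3} \left(-5 + Q R\right)\right) = \left(72 + R\right) \left(R + 2 Q^{3} R^{3} \left(-5 + Q R\right)\right)$)
$9 Y{\left(-225,108 \right)} = 9 \cdot 108 \left(72 + 108 + 2 \left(-225\right)^{3} \cdot 108^{3} \left(-5 - 24300\right) + 144 \left(-225\right)^{3} \cdot 108^{2} \left(-5 - 24300\right)\right) = 9 \cdot 108 \left(72 + 108 + 2 \left(-11390625\right) 1259712 \left(-5 - 24300\right) + 144 \left(-11390625\right) 11664 \left(-5 - 24300\right)\right) = 9 \cdot 108 \left(72 + 108 + 2 \left(-11390625\right) 1259712 \left(-24305\right) + 144 \left(-11390625\right) 11664 \left(-24305\right)\right) = 9 \cdot 108 \left(72 + 108 + 697500369270000000 + 465000246180000000\right) = 9 \cdot 108 \cdot 1162500615450000180 = 9 \cdot 125550066468600019440 = 1129950598217400174960$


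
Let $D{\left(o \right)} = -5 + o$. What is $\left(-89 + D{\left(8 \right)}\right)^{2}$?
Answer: $7396$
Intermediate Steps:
$\left(-89 + D{\left(8 \right)}\right)^{2} = \left(-89 + \left(-5 + 8\right)\right)^{2} = \left(-89 + 3\right)^{2} = \left(-86\right)^{2} = 7396$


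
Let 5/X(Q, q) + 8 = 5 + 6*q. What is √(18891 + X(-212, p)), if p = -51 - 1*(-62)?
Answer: √8330966/21 ≈ 137.44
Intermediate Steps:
p = 11 (p = -51 + 62 = 11)
X(Q, q) = 5/(-3 + 6*q) (X(Q, q) = 5/(-8 + (5 + 6*q)) = 5/(-3 + 6*q))
√(18891 + X(-212, p)) = √(18891 + 5/(3*(-1 + 2*11))) = √(18891 + 5/(3*(-1 + 22))) = √(18891 + (5/3)/21) = √(18891 + (5/3)*(1/21)) = √(18891 + 5/63) = √(1190138/63) = √8330966/21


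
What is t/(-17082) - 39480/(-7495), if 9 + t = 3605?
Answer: 64744534/12802959 ≈ 5.0570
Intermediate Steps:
t = 3596 (t = -9 + 3605 = 3596)
t/(-17082) - 39480/(-7495) = 3596/(-17082) - 39480/(-7495) = 3596*(-1/17082) - 39480*(-1/7495) = -1798/8541 + 7896/1499 = 64744534/12802959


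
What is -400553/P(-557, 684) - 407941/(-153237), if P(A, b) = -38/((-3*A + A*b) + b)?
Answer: -23240319376414855/5823006 ≈ -3.9911e+9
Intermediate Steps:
P(A, b) = -38/(b - 3*A + A*b)
-400553/P(-557, 684) - 407941/(-153237) = -400553/((-38/(684 - 3*(-557) - 557*684))) - 407941/(-153237) = -400553/((-38/(684 + 1671 - 380988))) - 407941*(-1/153237) = -400553/((-38/(-378633))) + 407941/153237 = -400553/((-38*(-1/378633))) + 407941/153237 = -400553/38/378633 + 407941/153237 = -400553*378633/38 + 407941/153237 = -151662584049/38 + 407941/153237 = -23240319376414855/5823006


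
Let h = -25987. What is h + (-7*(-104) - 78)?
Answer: -25337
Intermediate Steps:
h + (-7*(-104) - 78) = -25987 + (-7*(-104) - 78) = -25987 + (728 - 78) = -25987 + 650 = -25337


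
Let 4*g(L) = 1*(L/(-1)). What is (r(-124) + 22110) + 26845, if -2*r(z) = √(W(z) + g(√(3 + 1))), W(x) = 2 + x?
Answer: 48955 - 7*I*√10/4 ≈ 48955.0 - 5.534*I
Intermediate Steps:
g(L) = -L/4 (g(L) = (1*(L/(-1)))/4 = (1*(L*(-1)))/4 = (1*(-L))/4 = (-L)/4 = -L/4)
r(z) = -√(3/2 + z)/2 (r(z) = -√((2 + z) - √(3 + 1)/4)/2 = -√((2 + z) - √4/4)/2 = -√((2 + z) - ¼*2)/2 = -√((2 + z) - ½)/2 = -√(3/2 + z)/2)
(r(-124) + 22110) + 26845 = (-√(6 + 4*(-124))/4 + 22110) + 26845 = (-√(6 - 496)/4 + 22110) + 26845 = (-7*I*√10/4 + 22110) + 26845 = (22110 - 7*I*√10/4) + 26845 = 48955 - 7*I*√10/4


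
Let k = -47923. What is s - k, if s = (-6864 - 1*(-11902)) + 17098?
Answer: 70059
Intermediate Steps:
s = 22136 (s = (-6864 + 11902) + 17098 = 5038 + 17098 = 22136)
s - k = 22136 - 1*(-47923) = 22136 + 47923 = 70059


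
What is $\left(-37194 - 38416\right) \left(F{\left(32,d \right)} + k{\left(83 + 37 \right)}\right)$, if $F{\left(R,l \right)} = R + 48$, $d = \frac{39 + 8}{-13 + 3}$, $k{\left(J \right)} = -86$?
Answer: $453660$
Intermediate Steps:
$d = - \frac{47}{10}$ ($d = \frac{47}{-10} = 47 \left(- \frac{1}{10}\right) = - \frac{47}{10} \approx -4.7$)
$F{\left(R,l \right)} = 48 + R$
$\left(-37194 - 38416\right) \left(F{\left(32,d \right)} + k{\left(83 + 37 \right)}\right) = \left(-37194 - 38416\right) \left(\left(48 + 32\right) - 86\right) = - 75610 \left(80 - 86\right) = \left(-75610\right) \left(-6\right) = 453660$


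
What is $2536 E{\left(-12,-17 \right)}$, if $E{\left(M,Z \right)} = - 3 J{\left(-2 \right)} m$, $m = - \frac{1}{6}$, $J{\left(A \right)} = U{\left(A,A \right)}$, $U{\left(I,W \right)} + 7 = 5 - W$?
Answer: $0$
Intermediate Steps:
$U{\left(I,W \right)} = -2 - W$ ($U{\left(I,W \right)} = -7 - \left(-5 + W\right) = -2 - W$)
$J{\left(A \right)} = -2 - A$
$m = - \frac{1}{6}$ ($m = \left(-1\right) \frac{1}{6} = - \frac{1}{6} \approx -0.16667$)
$E{\left(M,Z \right)} = 0$ ($E{\left(M,Z \right)} = - 3 \left(-2 - -2\right) \left(- \frac{1}{6}\right) = - 3 \left(-2 + 2\right) \left(- \frac{1}{6}\right) = \left(-3\right) 0 \left(- \frac{1}{6}\right) = 0 \left(- \frac{1}{6}\right) = 0$)
$2536 E{\left(-12,-17 \right)} = 2536 \cdot 0 = 0$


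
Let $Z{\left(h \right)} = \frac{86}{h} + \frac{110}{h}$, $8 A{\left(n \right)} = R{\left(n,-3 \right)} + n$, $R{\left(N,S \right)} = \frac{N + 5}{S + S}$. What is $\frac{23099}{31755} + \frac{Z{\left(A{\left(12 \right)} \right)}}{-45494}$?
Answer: $\frac{5749887379}{7945640835} \approx 0.72365$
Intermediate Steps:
$R{\left(N,S \right)} = \frac{5 + N}{2 S}$
$A{\left(n \right)} = - \frac{5}{48} + \frac{5 n}{48}$ ($A{\left(n \right)} = \frac{\frac{5 + n}{2 \left(-3\right)} + n}{8} = \frac{\frac{1}{2} \left(- \frac{1}{3}\right) \left(5 + n\right) + n}{8} = \frac{\left(- \frac{5}{6} - \frac{n}{6}\right) + n}{8} = \frac{- \frac{5}{6} + \frac{5 n}{6}}{8} = - \frac{5}{48} + \frac{5 n}{48}$)
$Z{\left(h \right)} = \frac{196}{h}$
$\frac{23099}{31755} + \frac{Z{\left(A{\left(12 \right)} \right)}}{-45494} = \frac{23099}{31755} + \frac{196 \frac{1}{- \frac{5}{48} + \frac{5}{48} \cdot 12}}{-45494} = 23099 \cdot \frac{1}{31755} + \frac{196}{- \frac{5}{48} + \frac{5}{4}} \left(- \frac{1}{45494}\right) = \frac{23099}{31755} + \frac{196}{\frac{55}{48}} \left(- \frac{1}{45494}\right) = \frac{23099}{31755} + 196 \cdot \frac{48}{55} \left(- \frac{1}{45494}\right) = \frac{23099}{31755} + \frac{9408}{55} \left(- \frac{1}{45494}\right) = \frac{23099}{31755} - \frac{4704}{1251085} = \frac{5749887379}{7945640835}$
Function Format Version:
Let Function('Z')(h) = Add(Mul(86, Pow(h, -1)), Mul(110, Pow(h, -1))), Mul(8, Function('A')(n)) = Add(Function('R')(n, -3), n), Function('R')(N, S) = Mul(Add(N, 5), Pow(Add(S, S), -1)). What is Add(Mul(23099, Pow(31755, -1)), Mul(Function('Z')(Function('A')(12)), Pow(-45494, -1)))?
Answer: Rational(5749887379, 7945640835) ≈ 0.72365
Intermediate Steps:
Function('R')(N, S) = Mul(Rational(1, 2), Pow(S, -1), Add(5, N)) (Function('R')(N, S) = Mul(Add(5, N), Pow(Mul(2, S), -1)) = Mul(Add(5, N), Mul(Rational(1, 2), Pow(S, -1))) = Mul(Rational(1, 2), Pow(S, -1), Add(5, N)))
Function('A')(n) = Add(Rational(-5, 48), Mul(Rational(5, 48), n)) (Function('A')(n) = Mul(Rational(1, 8), Add(Mul(Rational(1, 2), Pow(-3, -1), Add(5, n)), n)) = Mul(Rational(1, 8), Add(Mul(Rational(1, 2), Rational(-1, 3), Add(5, n)), n)) = Mul(Rational(1, 8), Add(Add(Rational(-5, 6), Mul(Rational(-1, 6), n)), n)) = Mul(Rational(1, 8), Add(Rational(-5, 6), Mul(Rational(5, 6), n))) = Add(Rational(-5, 48), Mul(Rational(5, 48), n)))
Function('Z')(h) = Mul(196, Pow(h, -1))
Add(Mul(23099, Pow(31755, -1)), Mul(Function('Z')(Function('A')(12)), Pow(-45494, -1))) = Add(Mul(23099, Pow(31755, -1)), Mul(Mul(196, Pow(Add(Rational(-5, 48), Mul(Rational(5, 48), 12)), -1)), Pow(-45494, -1))) = Add(Mul(23099, Rational(1, 31755)), Mul(Mul(196, Pow(Add(Rational(-5, 48), Rational(5, 4)), -1)), Rational(-1, 45494))) = Add(Rational(23099, 31755), Mul(Mul(196, Pow(Rational(55, 48), -1)), Rational(-1, 45494))) = Add(Rational(23099, 31755), Mul(Mul(196, Rational(48, 55)), Rational(-1, 45494))) = Add(Rational(23099, 31755), Mul(Rational(9408, 55), Rational(-1, 45494))) = Add(Rational(23099, 31755), Rational(-4704, 1251085)) = Rational(5749887379, 7945640835)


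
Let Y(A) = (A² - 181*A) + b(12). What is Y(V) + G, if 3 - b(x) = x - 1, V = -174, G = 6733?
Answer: 68495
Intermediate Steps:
b(x) = 4 - x (b(x) = 3 - (x - 1) = 3 - (-1 + x) = 3 + (1 - x) = 4 - x)
Y(A) = -8 + A² - 181*A (Y(A) = (A² - 181*A) + (4 - 1*12) = (A² - 181*A) + (4 - 12) = (A² - 181*A) - 8 = -8 + A² - 181*A)
Y(V) + G = (-8 + (-174)² - 181*(-174)) + 6733 = (-8 + 30276 + 31494) + 6733 = 61762 + 6733 = 68495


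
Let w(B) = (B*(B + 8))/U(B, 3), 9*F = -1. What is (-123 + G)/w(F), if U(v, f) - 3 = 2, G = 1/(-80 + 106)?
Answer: 1294785/1846 ≈ 701.40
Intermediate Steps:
F = -⅑ (F = (⅑)*(-1) = -⅑ ≈ -0.11111)
G = 1/26 ≈ 0.038462
U(v, f) = 5 (U(v, f) = 3 + 2 = 5)
w(B) = B*(8 + B)/5 (w(B) = (B*(B + 8))/5 = (B*(8 + B))*(⅕) = B*(8 + B)/5)
(-123 + G)/w(F) = (-123 + 1/26)/(((⅕)*(-⅑)*(8 - ⅑))) = -3197/26/((⅕)*(-⅑)*(71/9)) = -3197/26/(-71/405) = -405/71*(-3197/26) = 1294785/1846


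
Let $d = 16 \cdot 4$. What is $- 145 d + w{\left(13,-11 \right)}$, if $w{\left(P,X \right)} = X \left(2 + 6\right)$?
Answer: $-9368$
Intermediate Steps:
$d = 64$
$w{\left(P,X \right)} = 8 X$ ($w{\left(P,X \right)} = X 8 = 8 X$)
$- 145 d + w{\left(13,-11 \right)} = \left(-145\right) 64 + 8 \left(-11\right) = -9280 - 88 = -9368$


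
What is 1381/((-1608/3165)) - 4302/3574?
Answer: -2604731521/957832 ≈ -2719.4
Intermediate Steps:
1381/((-1608/3165)) - 4302/3574 = 1381/((-1608*1/3165)) - 4302*1/3574 = 1381/(-536/1055) - 2151/1787 = 1381*(-1055/536) - 2151/1787 = -1456955/536 - 2151/1787 = -2604731521/957832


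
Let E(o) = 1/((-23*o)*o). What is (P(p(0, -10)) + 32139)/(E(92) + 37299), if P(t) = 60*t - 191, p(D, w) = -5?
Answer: 6160979456/7261070927 ≈ 0.84849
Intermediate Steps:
P(t) = -191 + 60*t
E(o) = -1/(23*o²) (E(o) = 1/(-23*o²) = -1/(23*o²))
(P(p(0, -10)) + 32139)/(E(92) + 37299) = ((-191 + 60*(-5)) + 32139)/(-1/23/92² + 37299) = ((-191 - 300) + 32139)/(-1/23*1/8464 + 37299) = (-491 + 32139)/(-1/194672 + 37299) = 31648/(7261070927/194672) = 31648*(194672/7261070927) = 6160979456/7261070927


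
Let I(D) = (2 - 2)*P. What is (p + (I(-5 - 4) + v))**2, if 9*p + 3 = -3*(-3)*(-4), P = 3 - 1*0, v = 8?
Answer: 121/9 ≈ 13.444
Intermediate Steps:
P = 3 (P = 3 + 0 = 3)
I(D) = 0 (I(D) = (2 - 2)*3 = 0*3 = 0)
p = -13/3 (p = -1/3 + (-3*(-3)*(-4))/9 = -1/3 + (9*(-4))/9 = -1/3 + (1/9)*(-36) = -1/3 - 4 = -13/3 ≈ -4.3333)
(p + (I(-5 - 4) + v))**2 = (-13/3 + (0 + 8))**2 = (-13/3 + 8)**2 = (11/3)**2 = 121/9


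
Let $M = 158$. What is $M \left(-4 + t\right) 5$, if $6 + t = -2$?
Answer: $-9480$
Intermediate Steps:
$t = -8$ ($t = -6 - 2 = -8$)
$M \left(-4 + t\right) 5 = 158 \left(-4 - 8\right) 5 = 158 \left(\left(-12\right) 5\right) = 158 \left(-60\right) = -9480$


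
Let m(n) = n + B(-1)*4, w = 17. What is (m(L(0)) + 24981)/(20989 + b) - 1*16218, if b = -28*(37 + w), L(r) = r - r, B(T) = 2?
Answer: -315852997/19477 ≈ -16217.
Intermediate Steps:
L(r) = 0
b = -1512 (b = -28*(37 + 17) = -28*54 = -1512)
m(n) = 8 + n (m(n) = n + 2*4 = n + 8 = 8 + n)
(m(L(0)) + 24981)/(20989 + b) - 1*16218 = ((8 + 0) + 24981)/(20989 - 1512) - 1*16218 = (8 + 24981)/19477 - 16218 = 24989*(1/19477) - 16218 = 24989/19477 - 16218 = -315852997/19477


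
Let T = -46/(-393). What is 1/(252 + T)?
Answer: 393/99082 ≈ 0.0039664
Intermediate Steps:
T = 46/393 (T = -46*(-1/393) = 46/393 ≈ 0.11705)
1/(252 + T) = 1/(252 + 46/393) = 1/(99082/393) = 393/99082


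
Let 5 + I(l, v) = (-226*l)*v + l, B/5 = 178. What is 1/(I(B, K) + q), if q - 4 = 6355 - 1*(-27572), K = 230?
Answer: -1/46227384 ≈ -2.1632e-8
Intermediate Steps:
B = 890 (B = 5*178 = 890)
I(l, v) = -5 + l - 226*l*v (I(l, v) = -5 + ((-226*l)*v + l) = -5 + (-226*l*v + l) = -5 + (l - 226*l*v) = -5 + l - 226*l*v)
q = 33931 (q = 4 + (6355 - 1*(-27572)) = 4 + (6355 + 27572) = 4 + 33927 = 33931)
1/(I(B, K) + q) = 1/((-5 + 890 - 226*890*230) + 33931) = 1/((-5 + 890 - 46262200) + 33931) = 1/(-46261315 + 33931) = 1/(-46227384) = -1/46227384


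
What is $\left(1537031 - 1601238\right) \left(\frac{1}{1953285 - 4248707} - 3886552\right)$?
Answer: $\frac{572808430088223615}{2295422} \approx 2.4954 \cdot 10^{11}$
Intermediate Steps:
$\left(1537031 - 1601238\right) \left(\frac{1}{1953285 - 4248707} - 3886552\right) = - 64207 \left(\frac{1}{-2295422} - 3886552\right) = - 64207 \left(- \frac{1}{2295422} - 3886552\right) = \left(-64207\right) \left(- \frac{8921276964945}{2295422}\right) = \frac{572808430088223615}{2295422}$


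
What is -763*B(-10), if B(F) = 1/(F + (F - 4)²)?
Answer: -763/186 ≈ -4.1021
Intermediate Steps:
B(F) = 1/(F + (-4 + F)²)
-763*B(-10) = -763/(-10 + (-4 - 10)²) = -763/(-10 + (-14)²) = -763/(-10 + 196) = -763/186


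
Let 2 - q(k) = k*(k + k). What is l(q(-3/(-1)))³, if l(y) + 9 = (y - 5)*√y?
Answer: 189783 + 572292*I ≈ 1.8978e+5 + 5.7229e+5*I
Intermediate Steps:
q(k) = 2 - 2*k² (q(k) = 2 - k*(k + k) = 2 - k*2*k = 2 - 2*k²)
l(y) = -9 + √y*(-5 + y) (l(y) = -9 + (y - 5)*√y = -9 + (-5 + y)*√y = -9 + √y*(-5 + y))
l(q(-3/(-1)))³ = (-9 + (2 - 2*(-3/(-1))²)^(3/2) - 5*√(2 - 2*(-3/(-1))²))³ = (-9 + (2 - 2*(-3*(-1))²)^(3/2) - 5*√(2 - 2*(-3*(-1))²))³ = (-9 + (2 - 2*3²)^(3/2) - 5*√(2 - 2*3²))³ = (-9 + (2 - 2*9)^(3/2) - 5*√(2 - 2*9))³ = (-9 + (2 - 18)^(3/2) - 5*√(2 - 18))³ = (-9 + (-16)^(3/2) - 20*I)³ = (-9 - 64*I - 20*I)³ = (-9 - 84*I)³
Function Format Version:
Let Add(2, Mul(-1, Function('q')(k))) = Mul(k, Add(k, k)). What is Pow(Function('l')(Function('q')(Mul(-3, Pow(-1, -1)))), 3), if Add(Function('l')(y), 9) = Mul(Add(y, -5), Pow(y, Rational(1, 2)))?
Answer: Add(189783, Mul(572292, I)) ≈ Add(1.8978e+5, Mul(5.7229e+5, I))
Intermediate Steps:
Function('q')(k) = Add(2, Mul(-2, Pow(k, 2))) (Function('q')(k) = Add(2, Mul(-1, Mul(k, Add(k, k)))) = Add(2, Mul(-1, Mul(k, Mul(2, k)))) = Add(2, Mul(-1, Mul(2, Pow(k, 2)))) = Add(2, Mul(-2, Pow(k, 2))))
Function('l')(y) = Add(-9, Mul(Pow(y, Rational(1, 2)), Add(-5, y))) (Function('l')(y) = Add(-9, Mul(Add(y, -5), Pow(y, Rational(1, 2)))) = Add(-9, Mul(Add(-5, y), Pow(y, Rational(1, 2)))) = Add(-9, Mul(Pow(y, Rational(1, 2)), Add(-5, y))))
Pow(Function('l')(Function('q')(Mul(-3, Pow(-1, -1)))), 3) = Pow(Add(-9, Pow(Add(2, Mul(-2, Pow(Mul(-3, Pow(-1, -1)), 2))), Rational(3, 2)), Mul(-5, Pow(Add(2, Mul(-2, Pow(Mul(-3, Pow(-1, -1)), 2))), Rational(1, 2)))), 3) = Pow(Add(-9, Pow(Add(2, Mul(-2, Pow(Mul(-3, -1), 2))), Rational(3, 2)), Mul(-5, Pow(Add(2, Mul(-2, Pow(Mul(-3, -1), 2))), Rational(1, 2)))), 3) = Pow(Add(-9, Pow(Add(2, Mul(-2, Pow(3, 2))), Rational(3, 2)), Mul(-5, Pow(Add(2, Mul(-2, Pow(3, 2))), Rational(1, 2)))), 3) = Pow(Add(-9, Pow(Add(2, Mul(-2, 9)), Rational(3, 2)), Mul(-5, Pow(Add(2, Mul(-2, 9)), Rational(1, 2)))), 3) = Pow(Add(-9, Pow(Add(2, -18), Rational(3, 2)), Mul(-5, Pow(Add(2, -18), Rational(1, 2)))), 3) = Pow(Add(-9, Pow(-16, Rational(3, 2)), Mul(-5, Pow(-16, Rational(1, 2)))), 3) = Pow(Add(-9, Mul(-64, I), Mul(-5, Mul(4, I))), 3) = Pow(Add(-9, Mul(-64, I), Mul(-20, I)), 3) = Pow(Add(-9, Mul(-84, I)), 3)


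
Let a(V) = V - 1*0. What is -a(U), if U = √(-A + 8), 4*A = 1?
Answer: -√31/2 ≈ -2.7839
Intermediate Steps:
A = ¼ (A = (¼)*1 = ¼ ≈ 0.25000)
U = √31/2 (U = √(-1*¼ + 8) = √(-¼ + 8) = √(31/4) = √31/2 ≈ 2.7839)
a(V) = V (a(V) = V + 0 = V)
-a(U) = -√31/2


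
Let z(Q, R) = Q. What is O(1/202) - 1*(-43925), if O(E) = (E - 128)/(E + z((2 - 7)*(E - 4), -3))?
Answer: 177255445/4036 ≈ 43919.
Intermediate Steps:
O(E) = (-128 + E)/(20 - 4*E) (O(E) = (E - 128)/(E + (2 - 7)*(E - 4)) = (-128 + E)/(E - 5*(-4 + E)) = (-128 + E)/(E + (20 - 5*E)) = (-128 + E)/(20 - 4*E))
O(1/202) - 1*(-43925) = (128 - 1/202)/(4*(-5 + 1/202)) - 1*(-43925) = (128 - 1*1/202)/(4*(-5 + 1/202)) + 43925 = (128 - 1/202)/(4*(-1009/202)) + 43925 = (1/4)*(-202/1009)*(25855/202) + 43925 = -25855/4036 + 43925 = 177255445/4036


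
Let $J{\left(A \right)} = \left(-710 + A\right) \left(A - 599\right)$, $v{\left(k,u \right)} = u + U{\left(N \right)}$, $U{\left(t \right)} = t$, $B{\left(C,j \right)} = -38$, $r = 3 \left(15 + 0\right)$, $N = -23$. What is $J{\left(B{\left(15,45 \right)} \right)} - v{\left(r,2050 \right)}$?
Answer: $474449$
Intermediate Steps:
$r = 45$ ($r = 3 \cdot 15 = 45$)
$v{\left(k,u \right)} = -23 + u$ ($v{\left(k,u \right)} = u - 23 = -23 + u$)
$J{\left(A \right)} = \left(-710 + A\right) \left(-599 + A\right)$
$J{\left(B{\left(15,45 \right)} \right)} - v{\left(r,2050 \right)} = \left(425290 + \left(-38\right)^{2} - -49742\right) - \left(-23 + 2050\right) = \left(425290 + 1444 + 49742\right) - 2027 = 476476 - 2027 = 474449$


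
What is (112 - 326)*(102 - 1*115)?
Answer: 2782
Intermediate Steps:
(112 - 326)*(102 - 1*115) = -214*(102 - 115) = -214*(-13) = 2782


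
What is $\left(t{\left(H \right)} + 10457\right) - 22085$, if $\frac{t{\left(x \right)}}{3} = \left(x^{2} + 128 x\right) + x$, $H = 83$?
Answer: $41160$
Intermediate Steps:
$t{\left(x \right)} = 3 x^{2} + 387 x$ ($t{\left(x \right)} = 3 \left(\left(x^{2} + 128 x\right) + x\right) = 3 \left(x^{2} + 129 x\right) = 3 x^{2} + 387 x$)
$\left(t{\left(H \right)} + 10457\right) - 22085 = \left(3 \cdot 83 \left(129 + 83\right) + 10457\right) - 22085 = \left(3 \cdot 83 \cdot 212 + 10457\right) - 22085 = \left(52788 + 10457\right) - 22085 = 63245 - 22085 = 41160$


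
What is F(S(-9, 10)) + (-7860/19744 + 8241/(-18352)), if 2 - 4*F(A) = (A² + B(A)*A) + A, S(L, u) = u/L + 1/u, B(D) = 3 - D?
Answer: 338318197/509543280 ≈ 0.66396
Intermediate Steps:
S(L, u) = 1/u + u/L (S(L, u) = u/L + 1/u = 1/u + u/L)
F(A) = ½ - A/4 - A²/4 - A*(3 - A)/4 (F(A) = ½ - ((A² + (3 - A)*A) + A)/4 = ½ - ((A² + A*(3 - A)) + A)/4 = ½ - (A + A² + A*(3 - A))/4 = ½ + (-A/4 - A²/4 - A*(3 - A)/4) = ½ - A/4 - A²/4 - A*(3 - A)/4)
F(S(-9, 10)) + (-7860/19744 + 8241/(-18352)) = (½ - (1/10 + 10/(-9))) + (-7860/19744 + 8241/(-18352)) = (½ - (⅒ + 10*(-⅑))) + (-7860*1/19744 + 8241*(-1/18352)) = (½ - (⅒ - 10/9)) + (-1965/4936 - 8241/18352) = (½ - 1*(-91/90)) - 9592407/11323184 = (½ + 91/90) - 9592407/11323184 = 68/45 - 9592407/11323184 = 338318197/509543280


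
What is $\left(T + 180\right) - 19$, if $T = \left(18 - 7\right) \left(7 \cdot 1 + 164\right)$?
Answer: $2042$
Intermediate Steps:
$T = 1881$ ($T = 11 \left(7 + 164\right) = 11 \cdot 171 = 1881$)
$\left(T + 180\right) - 19 = \left(1881 + 180\right) - 19 = 2061 - 19 = 2042$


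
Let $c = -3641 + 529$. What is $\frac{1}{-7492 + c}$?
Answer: $- \frac{1}{10604} \approx -9.4304 \cdot 10^{-5}$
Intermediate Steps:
$c = -3112$
$\frac{1}{-7492 + c} = \frac{1}{-7492 - 3112} = \frac{1}{-10604} = - \frac{1}{10604}$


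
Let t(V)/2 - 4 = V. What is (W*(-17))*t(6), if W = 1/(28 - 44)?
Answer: 85/4 ≈ 21.250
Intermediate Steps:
W = -1/16 (W = 1/(-16) = -1/16 ≈ -0.062500)
t(V) = 8 + 2*V
(W*(-17))*t(6) = (-1/16*(-17))*(8 + 2*6) = 17*(8 + 12)/16 = (17/16)*20 = 85/4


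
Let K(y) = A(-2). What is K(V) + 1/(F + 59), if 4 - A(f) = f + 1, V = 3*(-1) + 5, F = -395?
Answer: 1679/336 ≈ 4.9970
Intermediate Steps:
V = 2 (V = -3 + 5 = 2)
A(f) = 3 - f (A(f) = 4 - (f + 1) = 4 - (1 + f) = 4 + (-1 - f) = 3 - f)
K(y) = 5 (K(y) = 3 - 1*(-2) = 3 + 2 = 5)
K(V) + 1/(F + 59) = 5 + 1/(-395 + 59) = 5 + 1/(-336) = 5 - 1/336 = 1679/336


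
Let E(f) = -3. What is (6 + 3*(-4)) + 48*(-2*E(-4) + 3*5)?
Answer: 1002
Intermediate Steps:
(6 + 3*(-4)) + 48*(-2*E(-4) + 3*5) = (6 + 3*(-4)) + 48*(-2*(-3) + 3*5) = (6 - 12) + 48*(6 + 15) = -6 + 48*21 = -6 + 1008 = 1002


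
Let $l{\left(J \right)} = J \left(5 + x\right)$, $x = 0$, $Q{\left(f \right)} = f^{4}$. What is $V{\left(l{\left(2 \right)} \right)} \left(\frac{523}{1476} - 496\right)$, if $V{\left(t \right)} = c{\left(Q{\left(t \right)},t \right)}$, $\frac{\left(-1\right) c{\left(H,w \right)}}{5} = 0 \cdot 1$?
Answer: $0$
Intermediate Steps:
$c{\left(H,w \right)} = 0$ ($c{\left(H,w \right)} = - 5 \cdot 0 \cdot 1 = \left(-5\right) 0 = 0$)
$l{\left(J \right)} = 5 J$ ($l{\left(J \right)} = J \left(5 + 0\right) = J 5 = 5 J$)
$V{\left(t \right)} = 0$
$V{\left(l{\left(2 \right)} \right)} \left(\frac{523}{1476} - 496\right) = 0 \left(\frac{523}{1476} - 496\right) = 0 \left(- \frac{731573}{1476}\right) = 0$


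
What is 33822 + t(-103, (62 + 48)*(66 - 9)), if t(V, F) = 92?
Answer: 33914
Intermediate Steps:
33822 + t(-103, (62 + 48)*(66 - 9)) = 33822 + 92 = 33914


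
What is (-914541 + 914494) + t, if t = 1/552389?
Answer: -25962282/552389 ≈ -47.000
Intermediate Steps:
t = 1/552389 ≈ 1.8103e-6
(-914541 + 914494) + t = (-914541 + 914494) + 1/552389 = -47 + 1/552389 = -25962282/552389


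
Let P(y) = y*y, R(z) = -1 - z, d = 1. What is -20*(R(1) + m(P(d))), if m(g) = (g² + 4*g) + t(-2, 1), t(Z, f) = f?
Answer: -80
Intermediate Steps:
P(y) = y²
m(g) = 1 + g² + 4*g (m(g) = (g² + 4*g) + 1 = 1 + g² + 4*g)
-20*(R(1) + m(P(d))) = -20*((-1 - 1*1) + (1 + (1²)² + 4*1²)) = -20*((-1 - 1) + (1 + 1² + 4*1)) = -20*(-2 + (1 + 1 + 4)) = -20*(-2 + 6) = -20*4 = -80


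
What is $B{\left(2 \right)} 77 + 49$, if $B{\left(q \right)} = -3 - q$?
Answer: $-336$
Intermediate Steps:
$B{\left(2 \right)} 77 + 49 = \left(-3 - 2\right) 77 + 49 = \left(-5\right) 77 + 49 = -385 + 49 = -336$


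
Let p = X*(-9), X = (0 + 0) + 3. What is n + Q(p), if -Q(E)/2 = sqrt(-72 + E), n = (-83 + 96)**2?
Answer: 169 - 6*I*sqrt(11) ≈ 169.0 - 19.9*I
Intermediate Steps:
X = 3 (X = 0 + 3 = 3)
p = -27 (p = 3*(-9) = -27)
n = 169 (n = 13**2 = 169)
Q(E) = -2*sqrt(-72 + E)
n + Q(p) = 169 - 2*sqrt(-72 - 27) = 169 - 6*I*sqrt(11)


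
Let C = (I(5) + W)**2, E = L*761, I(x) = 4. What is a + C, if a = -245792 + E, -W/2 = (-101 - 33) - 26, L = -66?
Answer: -191042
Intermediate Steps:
W = 320 (W = -2*((-101 - 33) - 26) = -2*(-134 - 26) = -2*(-160) = 320)
E = -50226 (E = -66*761 = -50226)
a = -296018 (a = -245792 - 50226 = -296018)
C = 104976 (C = (4 + 320)**2 = 324**2 = 104976)
a + C = -296018 + 104976 = -191042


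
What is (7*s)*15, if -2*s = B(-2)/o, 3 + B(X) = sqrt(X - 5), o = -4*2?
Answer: -315/16 + 105*I*sqrt(7)/16 ≈ -19.688 + 17.363*I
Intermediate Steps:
o = -8
B(X) = -3 + sqrt(-5 + X) (B(X) = -3 + sqrt(X - 5) = -3 + sqrt(-5 + X))
s = -3/16 + I*sqrt(7)/16 (s = -(-3 + sqrt(-5 - 2))/(2*(-8)) = -(-3 + sqrt(-7))*(-1)/(2*8) = -(-3 + I*sqrt(7))*(-1)/(2*8) = -(3/8 - I*sqrt(7)/8)/2 = -3/16 + I*sqrt(7)/16 ≈ -0.1875 + 0.16536*I)
(7*s)*15 = (7*(-3/16 + I*sqrt(7)/16))*15 = (-21/16 + 7*I*sqrt(7)/16)*15 = -315/16 + 105*I*sqrt(7)/16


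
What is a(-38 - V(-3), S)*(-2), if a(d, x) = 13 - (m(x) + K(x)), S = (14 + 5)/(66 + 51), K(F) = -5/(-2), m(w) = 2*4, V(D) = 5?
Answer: -5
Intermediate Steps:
m(w) = 8
K(F) = 5/2 (K(F) = -5*(-½) = 5/2)
S = 19/117 ≈ 0.16239
a(d, x) = 5/2 (a(d, x) = 13 - (8 + 5/2) = 13 - 1*21/2 = 13 - 21/2 = 5/2)
a(-38 - V(-3), S)*(-2) = (5/2)*(-2) = -5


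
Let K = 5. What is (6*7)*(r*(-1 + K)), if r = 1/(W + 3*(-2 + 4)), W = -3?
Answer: 56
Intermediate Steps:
r = 1/3 (r = 1/(-3 + 3*(-2 + 4)) = 1/(-3 + 3*2) = 1/(-3 + 6) = 1/3 ≈ 0.33333)
(6*7)*(r*(-1 + K)) = (6*7)*((-1 + 5)/3) = 42*((1/3)*4) = 42*(4/3) = 56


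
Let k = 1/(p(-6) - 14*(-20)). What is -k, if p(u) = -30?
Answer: -1/250 ≈ -0.0040000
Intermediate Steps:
k = 1/250 (k = 1/(-30 - 14*(-20)) = 1/(-30 + 280) = 1/250 ≈ 0.0040000)
-k = -1*1/250 = -1/250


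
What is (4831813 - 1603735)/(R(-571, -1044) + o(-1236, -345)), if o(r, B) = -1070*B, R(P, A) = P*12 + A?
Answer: 538013/60209 ≈ 8.9358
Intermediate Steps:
R(P, A) = A + 12*P (R(P, A) = 12*P + A = A + 12*P)
(4831813 - 1603735)/(R(-571, -1044) + o(-1236, -345)) = (4831813 - 1603735)/((-1044 + 12*(-571)) - 1070*(-345)) = 3228078/((-1044 - 6852) + 369150) = 3228078/(-7896 + 369150) = 3228078/361254 = 3228078*(1/361254) = 538013/60209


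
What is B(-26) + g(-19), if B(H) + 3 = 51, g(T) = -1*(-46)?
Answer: 94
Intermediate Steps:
g(T) = 46
B(H) = 48 (B(H) = -3 + 51 = 48)
B(-26) + g(-19) = 48 + 46 = 94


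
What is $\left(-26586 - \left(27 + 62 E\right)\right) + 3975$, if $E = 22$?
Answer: $-24002$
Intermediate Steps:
$\left(-26586 - \left(27 + 62 E\right)\right) + 3975 = \left(-26586 - 1391\right) + 3975 = -27977 + 3975 = -24002$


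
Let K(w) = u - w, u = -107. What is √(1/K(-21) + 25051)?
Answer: √185277110/86 ≈ 158.28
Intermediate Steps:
K(w) = -107 - w
√(1/K(-21) + 25051) = √(1/(-107 - 1*(-21)) + 25051) = √(1/(-107 + 21) + 25051) = √(1/(-86) + 25051) = √(-1/86 + 25051) = √(2154385/86) = √185277110/86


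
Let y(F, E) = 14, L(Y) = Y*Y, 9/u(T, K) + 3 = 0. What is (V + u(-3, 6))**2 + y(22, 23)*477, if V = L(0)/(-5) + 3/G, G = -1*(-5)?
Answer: 167094/25 ≈ 6683.8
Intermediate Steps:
u(T, K) = -3 (u(T, K) = 9/(-3 + 0) = 9/(-3) = 9*(-1/3) = -3)
L(Y) = Y**2
G = 5
V = 3/5 (V = 0**2/(-5) + 3/5 = 0*(-1/5) + 3*(1/5) = 0 + 3/5 = 3/5 ≈ 0.60000)
(V + u(-3, 6))**2 + y(22, 23)*477 = (3/5 - 3)**2 + 14*477 = (-12/5)**2 + 6678 = 144/25 + 6678 = 167094/25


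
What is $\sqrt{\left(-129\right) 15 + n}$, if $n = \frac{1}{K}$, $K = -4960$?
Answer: $\frac{i \sqrt{2975256310}}{1240} \approx 43.989 i$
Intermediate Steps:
$n = - \frac{1}{4960}$ ($n = \frac{1}{-4960} = - \frac{1}{4960} \approx -0.00020161$)
$\sqrt{\left(-129\right) 15 + n} = \sqrt{\left(-129\right) 15 - \frac{1}{4960}} = \sqrt{-1935 - \frac{1}{4960}} = \sqrt{- \frac{9597601}{4960}} = \frac{i \sqrt{2975256310}}{1240}$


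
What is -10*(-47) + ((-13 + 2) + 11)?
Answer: 470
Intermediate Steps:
-10*(-47) + ((-13 + 2) + 11) = 470 + (-11 + 11) = 470 + 0 = 470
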